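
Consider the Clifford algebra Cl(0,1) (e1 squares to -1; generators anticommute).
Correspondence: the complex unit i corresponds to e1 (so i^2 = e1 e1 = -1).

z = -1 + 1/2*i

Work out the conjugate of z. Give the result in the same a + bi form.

In blades: z = -1 + 1/2*e1.
Conjugation here is Clifford conjugation: the scalar is fixed and the grade-1 and grade-2 blades all flip sign, giving -1 - 1/2*e1; translating back:
Answer: -1 - 1/2*i


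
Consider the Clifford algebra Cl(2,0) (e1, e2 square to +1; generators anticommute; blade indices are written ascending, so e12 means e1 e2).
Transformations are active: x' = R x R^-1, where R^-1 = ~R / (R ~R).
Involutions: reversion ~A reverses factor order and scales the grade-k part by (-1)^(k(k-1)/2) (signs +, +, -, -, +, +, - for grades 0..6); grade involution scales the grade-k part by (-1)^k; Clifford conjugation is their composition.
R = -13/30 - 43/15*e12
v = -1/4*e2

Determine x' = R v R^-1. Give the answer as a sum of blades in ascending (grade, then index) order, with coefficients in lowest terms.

~R = -13/30 + 43/15*e12, and R ~R = 1513/180, so R^-1 = ~R / (1513/180).
R v = 43/60*e1 + 13/120*e2
Answer: -559/7565*e1 + 7227/30260*e2


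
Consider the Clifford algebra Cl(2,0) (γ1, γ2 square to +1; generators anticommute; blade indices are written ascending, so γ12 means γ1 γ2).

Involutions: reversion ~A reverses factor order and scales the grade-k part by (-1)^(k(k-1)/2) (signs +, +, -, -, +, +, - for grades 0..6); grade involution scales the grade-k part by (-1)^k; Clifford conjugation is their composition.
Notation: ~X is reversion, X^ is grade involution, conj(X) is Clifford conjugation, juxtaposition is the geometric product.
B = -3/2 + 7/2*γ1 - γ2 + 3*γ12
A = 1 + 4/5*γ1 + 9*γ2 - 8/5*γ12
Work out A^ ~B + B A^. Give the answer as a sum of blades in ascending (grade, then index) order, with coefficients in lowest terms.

first term: -1/10 - 207/10*γ1 + 41/2*γ2 + 317/10*γ12
second term: 19/2 - 239/10*γ1 + 93/10*γ2 - 269/10*γ12
Answer: 47/5 - 223/5*γ1 + 149/5*γ2 + 24/5*γ12


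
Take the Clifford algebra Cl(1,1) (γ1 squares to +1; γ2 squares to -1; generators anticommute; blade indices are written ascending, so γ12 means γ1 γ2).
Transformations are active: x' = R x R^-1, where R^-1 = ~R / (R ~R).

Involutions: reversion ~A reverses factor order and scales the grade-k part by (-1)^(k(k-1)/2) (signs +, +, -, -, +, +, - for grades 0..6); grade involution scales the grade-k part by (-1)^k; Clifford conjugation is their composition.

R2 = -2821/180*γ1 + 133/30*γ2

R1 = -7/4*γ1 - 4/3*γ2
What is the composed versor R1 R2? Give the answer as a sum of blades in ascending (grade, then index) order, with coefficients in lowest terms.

Distribute over the terms of R1 (each basis-blade product reordered to ascending indices, repeated generators contracted through their squares):
(-7/4*γ1) R2 = 19747/720 - 931/120*γ12
(-4/3*γ2) R2 = 266/45 - 2821/135*γ12
Summing the partial products and collecting blades:
Answer: 2667/80 - 30947/1080*γ12


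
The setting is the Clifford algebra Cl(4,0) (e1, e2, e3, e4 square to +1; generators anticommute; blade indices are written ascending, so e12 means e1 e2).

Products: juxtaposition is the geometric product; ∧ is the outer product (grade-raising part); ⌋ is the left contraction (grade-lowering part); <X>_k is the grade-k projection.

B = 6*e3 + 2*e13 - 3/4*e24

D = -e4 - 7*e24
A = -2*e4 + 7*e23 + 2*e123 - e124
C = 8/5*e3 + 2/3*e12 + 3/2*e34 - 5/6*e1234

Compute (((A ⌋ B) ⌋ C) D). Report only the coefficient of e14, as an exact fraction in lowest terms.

step 1: -3/2*e2
step 2: e1 - 5/4*e134
step 3: 5/4*e13 - e14 + 35/4*e123 - 7*e124
Answer: -1


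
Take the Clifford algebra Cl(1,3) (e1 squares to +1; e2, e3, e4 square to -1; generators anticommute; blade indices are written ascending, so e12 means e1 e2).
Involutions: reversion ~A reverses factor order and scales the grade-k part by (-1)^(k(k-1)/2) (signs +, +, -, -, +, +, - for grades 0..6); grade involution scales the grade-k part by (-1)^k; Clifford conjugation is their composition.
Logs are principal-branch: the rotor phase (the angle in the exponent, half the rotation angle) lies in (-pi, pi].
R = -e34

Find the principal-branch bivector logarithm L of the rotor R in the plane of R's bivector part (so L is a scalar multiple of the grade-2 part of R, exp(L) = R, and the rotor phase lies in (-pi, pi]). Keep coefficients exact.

The scalar part of R is 0, which pins the rotor phase on the principal branch; dividing the bivector part by the sine of that phase recovers the unit plane, and L is the phase times that plane.
Concretely: cos(phase) = 0 gives phase = ±pi/2, and since phase/sin(phase) is even the sign is immaterial: L = (phase/sin(phase)) * <R>_2 = (pi/2) * <R>_2.
Answer: -pi/2*e34


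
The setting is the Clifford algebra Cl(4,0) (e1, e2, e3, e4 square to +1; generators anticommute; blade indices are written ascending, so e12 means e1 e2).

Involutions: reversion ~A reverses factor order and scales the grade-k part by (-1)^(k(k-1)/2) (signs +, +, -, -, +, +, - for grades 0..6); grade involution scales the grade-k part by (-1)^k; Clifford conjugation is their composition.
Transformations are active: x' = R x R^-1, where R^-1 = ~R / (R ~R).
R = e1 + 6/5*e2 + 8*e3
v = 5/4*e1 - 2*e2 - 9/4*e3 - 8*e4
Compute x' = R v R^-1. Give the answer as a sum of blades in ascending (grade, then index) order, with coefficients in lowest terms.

~R = e1 + 6/5*e2 + 8*e3, and R ~R = 1661/25, so R^-1 = ~R / (1661/25).
R v = -383/20 - 7/2*e12 - 49/4*e13 - 8*e14 + 133/10*e23 - 48/5*e24 - 64*e34
Answer: -12135/6644*e1 + 2173/1661*e2 - 15691/6644*e3 + 8*e4


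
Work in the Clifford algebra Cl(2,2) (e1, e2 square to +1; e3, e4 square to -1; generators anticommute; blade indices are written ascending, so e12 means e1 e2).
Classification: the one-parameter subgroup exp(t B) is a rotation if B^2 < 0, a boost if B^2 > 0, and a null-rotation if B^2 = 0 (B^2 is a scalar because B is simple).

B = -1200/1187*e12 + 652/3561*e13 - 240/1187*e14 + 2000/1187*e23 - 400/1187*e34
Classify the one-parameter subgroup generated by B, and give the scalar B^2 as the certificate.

B^2 term by term: the squares give (-1200/1187)^2*(e12)^2 + (652/3561)^2*(e13)^2 + (-240/1187)^2*(e14)^2 + (2000/1187)^2*(e23)^2 + (-400/1187)^2*(e34)^2 = 1440000/1408969*(-1) + 425104/12680721*(+1) + 57600/1408969*(+1) + 4000000/1408969*(+1) + 160000/1408969*(-1) = 16/9 (each basis 2-blade squares to minus the product of its generators' squares); cross terms between blades sharing an index anticommute and cancel; the commuting (index-disjoint) pairs give grade-4 terms 2*c*c'*(blade product), which cancel blade by blade — e1234: 960000/1408969 - 960000/1408969 = 0 — confirming B is simple. So B^2 = 16/9.
Answer: boost, certificate B^2 = 16/9. Because 16/9 is invariant under every versor sandwich, the classification follows from its sign alone.


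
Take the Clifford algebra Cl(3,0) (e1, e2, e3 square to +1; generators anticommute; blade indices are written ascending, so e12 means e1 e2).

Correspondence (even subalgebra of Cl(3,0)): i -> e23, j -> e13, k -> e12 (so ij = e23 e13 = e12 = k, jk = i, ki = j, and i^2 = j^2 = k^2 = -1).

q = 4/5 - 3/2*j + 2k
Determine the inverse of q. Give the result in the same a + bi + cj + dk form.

In blades: q = 4/5 + 2*e12 - 3/2*e13.
With qbar = 4/5 - 2*e12 + 3/2*e13 (scalar fixed, mapped units negated), q qbar = 689/100 (the sum of squared coefficients), so q^-1 = qbar / (689/100) = 80/689 - 200/689*e12 + 150/689*e13; translating back:
Answer: 80/689 + 150/689*j - 200/689*k


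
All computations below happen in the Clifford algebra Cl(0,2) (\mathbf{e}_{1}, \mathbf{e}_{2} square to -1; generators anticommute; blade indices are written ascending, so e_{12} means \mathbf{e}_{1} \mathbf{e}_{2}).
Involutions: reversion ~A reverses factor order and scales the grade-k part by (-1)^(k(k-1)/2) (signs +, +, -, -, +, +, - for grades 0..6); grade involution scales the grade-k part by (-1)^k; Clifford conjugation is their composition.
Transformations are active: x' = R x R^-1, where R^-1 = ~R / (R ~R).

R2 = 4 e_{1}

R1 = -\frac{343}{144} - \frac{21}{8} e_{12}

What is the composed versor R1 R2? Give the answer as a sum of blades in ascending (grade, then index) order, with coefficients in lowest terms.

Distribute over the terms of R2 (each basis-blade product reordered to ascending indices, repeated generators contracted through their squares):
R1 (4 e_{1}) = -\frac{343}{36} e_{1} - \frac{21}{2} e_{2}
Answer: -\frac{343}{36} e_{1} - \frac{21}{2} e_{2}


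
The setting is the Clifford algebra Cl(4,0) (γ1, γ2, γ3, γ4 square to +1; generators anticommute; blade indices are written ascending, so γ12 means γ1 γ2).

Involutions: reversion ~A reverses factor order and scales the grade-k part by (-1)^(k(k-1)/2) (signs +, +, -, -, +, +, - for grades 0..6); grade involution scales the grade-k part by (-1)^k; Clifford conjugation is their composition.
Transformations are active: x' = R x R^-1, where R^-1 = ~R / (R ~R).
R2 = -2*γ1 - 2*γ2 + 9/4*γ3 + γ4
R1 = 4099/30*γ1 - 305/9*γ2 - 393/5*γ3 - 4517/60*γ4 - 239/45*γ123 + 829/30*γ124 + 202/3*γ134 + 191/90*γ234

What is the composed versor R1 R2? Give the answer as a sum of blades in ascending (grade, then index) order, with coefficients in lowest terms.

Distribute over the terms of R2 (each basis-blade product reordered to ascending indices, repeated generators contracted through their squares):
R1 (-2*γ1) = -4099/15 - 610/9*γ12 - 786/5*γ13 - 4517/30*γ14 + 478/45*γ23 - 829/15*γ24 - 404/3*γ34 + 191/45*γ1234
R1 (-2*γ2) = 610/9 - 4099/15*γ12 - 478/45*γ13 + 829/15*γ14 - 786/5*γ23 - 4517/30*γ24 - 191/45*γ34 - 404/3*γ1234
R1 (9/4*γ3) = -3537/20 - 239/20*γ12 + 12297/40*γ13 - 303/2*γ14 - 305/4*γ23 - 191/40*γ24 + 13551/80*γ34 - 2487/40*γ1234
R1 (γ4) = -4517/60 + 829/30*γ12 + 202/3*γ13 + 4099/30*γ14 + 191/90*γ23 - 305/9*γ24 - 393/5*γ34 - 239/45*γ1234
Summing the partial products and collecting blades:
Answer: -20593/45 - 11713/36*γ12 + 74497/360*γ13 - 661/6*γ14 - 39727/180*γ23 - 88019/360*γ24 - 34649/720*γ34 - 23749/120*γ1234


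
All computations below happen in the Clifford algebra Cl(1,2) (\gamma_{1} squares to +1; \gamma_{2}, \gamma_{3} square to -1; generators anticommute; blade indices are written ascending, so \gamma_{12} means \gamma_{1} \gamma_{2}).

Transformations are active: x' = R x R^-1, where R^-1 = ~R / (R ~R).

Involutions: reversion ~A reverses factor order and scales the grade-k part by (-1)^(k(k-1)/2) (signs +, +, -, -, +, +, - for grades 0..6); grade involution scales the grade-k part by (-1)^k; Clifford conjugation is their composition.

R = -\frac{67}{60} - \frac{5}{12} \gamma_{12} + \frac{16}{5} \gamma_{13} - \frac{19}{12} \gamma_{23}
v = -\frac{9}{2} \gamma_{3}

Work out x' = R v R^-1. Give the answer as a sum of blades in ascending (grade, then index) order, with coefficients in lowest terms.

~R = -\frac{67}{60} + \frac{5}{12} \gamma_{12} - \frac{16}{5} \gamma_{13} + \frac{19}{12} \gamma_{23}, and R ~R = -\frac{959}{144}, so R^-1 = ~R / (-\frac{959}{144}).
R v = \frac{72}{5} \gamma_{1} - \frac{57}{8} \gamma_{2} + \frac{201}{40} \gamma_{3} + \frac{15}{8} \gamma_{123}
Answer: \frac{19593}{3425} \gamma_{1} - \frac{2871}{685} \gamma_{2} + \frac{40761}{6850} \gamma_{3}


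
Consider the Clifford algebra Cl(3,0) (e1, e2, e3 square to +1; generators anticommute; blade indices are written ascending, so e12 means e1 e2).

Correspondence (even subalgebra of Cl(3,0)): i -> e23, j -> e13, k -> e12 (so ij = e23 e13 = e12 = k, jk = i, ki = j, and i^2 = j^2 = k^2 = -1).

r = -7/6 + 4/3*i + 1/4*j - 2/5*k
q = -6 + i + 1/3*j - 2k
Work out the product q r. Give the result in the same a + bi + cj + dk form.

In blades: q = -6 - 2*e12 + 1/3*e13 + e23, r = -7/6 - 2/5*e12 + 1/4*e13 + 4/3*e23.
Distribute q over r term by term (generator squares from the signature, products reordered to ascending indices): (-6)*r = 7 + 12/5*e12 - 3/2*e13 - 8*e23; (-2*e12)*r = -4/5 + 7/3*e12 - 8/3*e13 + 1/2*e23; (1/3*e13)*r = -1/12 - 4/9*e12 - 7/18*e13 - 2/15*e23; (e23)*r = -4/3 + 1/4*e12 + 2/5*e13 - 7/6*e23.
Sum: 287/60 + 817/180*e12 - 187/45*e13 - 44/5*e23; translating back through the correspondence:
Answer: 287/60 - 44/5*i - 187/45*j + 817/180*k


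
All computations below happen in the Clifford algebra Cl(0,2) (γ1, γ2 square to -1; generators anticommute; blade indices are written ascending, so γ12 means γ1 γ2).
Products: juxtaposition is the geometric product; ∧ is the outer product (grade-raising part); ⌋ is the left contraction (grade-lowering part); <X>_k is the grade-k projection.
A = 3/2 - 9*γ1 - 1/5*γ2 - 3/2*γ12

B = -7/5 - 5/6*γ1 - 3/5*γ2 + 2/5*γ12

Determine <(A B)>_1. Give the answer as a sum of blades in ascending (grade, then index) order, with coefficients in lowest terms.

step 1: -228/25 + 1037/100*γ1 + 423/100*γ2 + 119/15*γ12
step 2: 1037/100*γ1 + 423/100*γ2
Answer: 1037/100*γ1 + 423/100*γ2


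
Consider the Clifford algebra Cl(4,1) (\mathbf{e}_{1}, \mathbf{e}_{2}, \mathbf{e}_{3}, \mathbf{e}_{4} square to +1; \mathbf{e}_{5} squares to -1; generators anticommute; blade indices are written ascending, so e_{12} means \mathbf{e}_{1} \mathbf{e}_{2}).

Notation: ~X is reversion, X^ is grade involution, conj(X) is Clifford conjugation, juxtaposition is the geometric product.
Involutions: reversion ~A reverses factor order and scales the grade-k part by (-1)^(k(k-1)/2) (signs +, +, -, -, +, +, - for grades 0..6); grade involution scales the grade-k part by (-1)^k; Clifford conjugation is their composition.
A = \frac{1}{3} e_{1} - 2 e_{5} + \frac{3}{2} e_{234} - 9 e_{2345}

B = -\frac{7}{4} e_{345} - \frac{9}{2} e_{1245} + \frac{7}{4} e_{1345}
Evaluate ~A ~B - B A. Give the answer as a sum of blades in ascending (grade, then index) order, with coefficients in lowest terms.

first term: -\frac{63}{4} e_{2} - \frac{63}{4} e_{12} - \frac{81}{2} e_{13} + \frac{21}{8} e_{25} + \frac{7}{2} e_{34} + 9 e_{124} - \frac{21}{8} e_{125} - \frac{7}{2} e_{134} - \frac{27}{4} e_{135} - \frac{3}{2} e_{245} + \frac{7}{12} e_{345} + \frac{7}{12} e_{1345}
second term: -\frac{63}{4} e_{2} + \frac{63}{4} e_{12} + \frac{81}{2} e_{13} - \frac{21}{8} e_{25} - \frac{7}{2} e_{34} - 9 e_{124} + \frac{21}{8} e_{125} + \frac{7}{2} e_{134} + \frac{27}{4} e_{135} + \frac{3}{2} e_{245} - \frac{7}{12} e_{345} + \frac{7}{12} e_{1345}
Answer: -\frac{63}{2} e_{12} - 81 e_{13} + \frac{21}{4} e_{25} + 7 e_{34} + 18 e_{124} - \frac{21}{4} e_{125} - 7 e_{134} - \frac{27}{2} e_{135} - 3 e_{245} + \frac{7}{6} e_{345}


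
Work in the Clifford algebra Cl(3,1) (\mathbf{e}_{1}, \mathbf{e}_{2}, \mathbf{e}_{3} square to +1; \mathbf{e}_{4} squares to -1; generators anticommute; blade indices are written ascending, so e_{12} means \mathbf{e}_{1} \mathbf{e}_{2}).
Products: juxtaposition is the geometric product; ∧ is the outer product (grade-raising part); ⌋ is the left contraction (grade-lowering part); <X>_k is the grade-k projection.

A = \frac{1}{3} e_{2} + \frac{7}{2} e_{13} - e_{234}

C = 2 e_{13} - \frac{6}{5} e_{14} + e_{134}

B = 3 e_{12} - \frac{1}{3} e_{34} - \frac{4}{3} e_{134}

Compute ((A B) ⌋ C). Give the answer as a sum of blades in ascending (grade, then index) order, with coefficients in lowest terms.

step 1: -e_{1} + \frac{1}{3} e_{2} + \frac{14}{3} e_{4} - \frac{4}{3} e_{12} - \frac{7}{6} e_{14} + \frac{21}{2} e_{23} + 3 e_{134} - \frac{1}{9} e_{234} + \frac{4}{9} e_{1234}
step 2: \frac{22}{5} - \frac{28}{5} e_{1} - \frac{5}{6} e_{3} + \frac{6}{5} e_{4} - \frac{14}{3} e_{13} - e_{34}
Answer: \frac{22}{5} - \frac{28}{5} e_{1} - \frac{5}{6} e_{3} + \frac{6}{5} e_{4} - \frac{14}{3} e_{13} - e_{34}


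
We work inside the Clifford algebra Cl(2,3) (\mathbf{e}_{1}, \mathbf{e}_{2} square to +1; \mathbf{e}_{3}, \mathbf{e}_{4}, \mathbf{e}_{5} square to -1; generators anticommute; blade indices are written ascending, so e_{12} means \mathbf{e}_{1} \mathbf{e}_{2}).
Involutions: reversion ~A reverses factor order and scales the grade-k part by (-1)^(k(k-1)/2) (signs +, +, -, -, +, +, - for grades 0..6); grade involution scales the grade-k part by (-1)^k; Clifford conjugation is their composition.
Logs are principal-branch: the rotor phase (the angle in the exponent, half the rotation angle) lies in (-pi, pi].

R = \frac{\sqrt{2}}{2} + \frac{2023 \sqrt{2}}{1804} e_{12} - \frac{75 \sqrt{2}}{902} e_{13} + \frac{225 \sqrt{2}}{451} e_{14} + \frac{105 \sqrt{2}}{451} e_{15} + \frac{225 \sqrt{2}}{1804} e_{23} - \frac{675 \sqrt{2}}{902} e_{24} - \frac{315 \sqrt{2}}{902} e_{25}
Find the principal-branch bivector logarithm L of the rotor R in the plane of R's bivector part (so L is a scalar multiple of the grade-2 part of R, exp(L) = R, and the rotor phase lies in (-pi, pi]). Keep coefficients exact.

The scalar part of R is \frac{\sqrt{2}}{2}, which pins the rotor phase on the principal branch; dividing the bivector part by the sine of that phase recovers the unit plane, and L is the phase times that plane.
Concretely: cos(phase) = \frac{\sqrt{2}}{2} gives phase = ±\frac{\pi}{4}, and since phase/sin(phase) is even the sign is immaterial: L = (phase/sin(phase)) * <R>_2 = (\frac{\sqrt{2} \pi}{4}) * <R>_2.
Answer: \frac{2023 \pi}{3608} e_{12} - \frac{75 \pi}{1804} e_{13} + \frac{225 \pi}{902} e_{14} + \frac{105 \pi}{902} e_{15} + \frac{225 \pi}{3608} e_{23} - \frac{675 \pi}{1804} e_{24} - \frac{315 \pi}{1804} e_{25}


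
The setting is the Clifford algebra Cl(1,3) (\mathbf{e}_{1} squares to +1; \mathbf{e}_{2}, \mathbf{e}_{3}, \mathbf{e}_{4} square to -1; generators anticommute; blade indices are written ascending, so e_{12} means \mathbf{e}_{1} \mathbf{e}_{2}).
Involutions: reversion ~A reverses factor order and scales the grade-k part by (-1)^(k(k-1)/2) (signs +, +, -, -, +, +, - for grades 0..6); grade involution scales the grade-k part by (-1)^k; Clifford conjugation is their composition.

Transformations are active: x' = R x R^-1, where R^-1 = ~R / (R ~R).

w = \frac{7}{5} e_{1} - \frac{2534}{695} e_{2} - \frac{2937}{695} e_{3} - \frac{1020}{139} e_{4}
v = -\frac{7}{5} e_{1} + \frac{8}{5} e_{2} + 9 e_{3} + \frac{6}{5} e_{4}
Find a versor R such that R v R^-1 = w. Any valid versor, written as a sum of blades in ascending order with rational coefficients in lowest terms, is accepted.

A norm check does it: q(v) = q(w) = -\frac{2076}{25}, hence R = v + w = -\frac{1422}{695} e_{2} + \frac{3318}{695} e_{3} - \frac{4266}{695} e_{4} realises the map — parallel part kept, (v - w)/2 negated, v carried to w.
Answer: -\frac{1422}{695} e_{2} + \frac{3318}{695} e_{3} - \frac{4266}{695} e_{4}


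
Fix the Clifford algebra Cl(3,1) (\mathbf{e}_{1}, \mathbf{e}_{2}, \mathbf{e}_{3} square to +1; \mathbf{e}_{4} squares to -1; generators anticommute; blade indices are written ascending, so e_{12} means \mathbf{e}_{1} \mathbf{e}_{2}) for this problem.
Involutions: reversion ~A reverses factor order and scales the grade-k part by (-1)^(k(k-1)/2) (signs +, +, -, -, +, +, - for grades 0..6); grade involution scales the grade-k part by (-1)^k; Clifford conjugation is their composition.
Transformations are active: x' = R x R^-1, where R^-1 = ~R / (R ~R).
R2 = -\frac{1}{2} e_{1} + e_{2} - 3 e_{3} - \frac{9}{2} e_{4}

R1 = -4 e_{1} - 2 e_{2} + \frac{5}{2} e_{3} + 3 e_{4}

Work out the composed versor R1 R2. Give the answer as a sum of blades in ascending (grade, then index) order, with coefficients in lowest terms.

Distribute over the terms of R1 (each basis-blade product reordered to ascending indices, repeated generators contracted through their squares):
(-4 e_{1}) R2 = 2 - 4 e_{12} + 12 e_{13} + 18 e_{14}
(-2 e_{2}) R2 = -2 - e_{12} + 6 e_{23} + 9 e_{24}
(\frac{5}{2} e_{3}) R2 = -\frac{15}{2} + \frac{5}{4} e_{13} - \frac{5}{2} e_{23} - \frac{45}{4} e_{34}
(3 e_{4}) R2 = \frac{27}{2} + \frac{3}{2} e_{14} - 3 e_{24} + 9 e_{34}
Summing the partial products and collecting blades:
Answer: 6 - 5 e_{12} + \frac{53}{4} e_{13} + \frac{39}{2} e_{14} + \frac{7}{2} e_{23} + 6 e_{24} - \frac{9}{4} e_{34}


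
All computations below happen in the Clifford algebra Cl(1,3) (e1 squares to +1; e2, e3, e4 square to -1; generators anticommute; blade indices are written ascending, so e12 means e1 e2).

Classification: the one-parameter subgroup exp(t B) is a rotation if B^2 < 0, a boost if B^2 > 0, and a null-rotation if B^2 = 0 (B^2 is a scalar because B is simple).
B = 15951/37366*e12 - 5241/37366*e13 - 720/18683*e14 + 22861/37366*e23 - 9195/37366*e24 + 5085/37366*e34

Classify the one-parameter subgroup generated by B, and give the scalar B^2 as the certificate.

B^2 term by term: the squares give (15951/37366)^2*(e12)^2 + (-5241/37366)^2*(e13)^2 + (-720/18683)^2*(e14)^2 + (22861/37366)^2*(e23)^2 + (-9195/37366)^2*(e24)^2 + (5085/37366)^2*(e34)^2 = 254434401/1396217956*(+1) + 27468081/1396217956*(+1) + 518400/349054489*(+1) + 522625321/1396217956*(-1) + 84548025/1396217956*(-1) + 25857225/1396217956*(-1) = -1/4 (each basis 2-blade squares to minus the product of its generators' squares); cross terms between blades sharing an index anticommute and cancel; the commuting (index-disjoint) pairs give grade-4 terms 2*c*c'*(blade product), which cancel blade by blade — e1234: 81110835/698108978 - 48190995/698108978 - 16459920/349054489 = 0 — confirming B is simple. So B^2 = -1/4.
Answer: rotation, certificate B^2 = -1/4. Why this suffices: the scalar -1/4 survives any versor conjugation, so its sign alone determines the class however B is presented.


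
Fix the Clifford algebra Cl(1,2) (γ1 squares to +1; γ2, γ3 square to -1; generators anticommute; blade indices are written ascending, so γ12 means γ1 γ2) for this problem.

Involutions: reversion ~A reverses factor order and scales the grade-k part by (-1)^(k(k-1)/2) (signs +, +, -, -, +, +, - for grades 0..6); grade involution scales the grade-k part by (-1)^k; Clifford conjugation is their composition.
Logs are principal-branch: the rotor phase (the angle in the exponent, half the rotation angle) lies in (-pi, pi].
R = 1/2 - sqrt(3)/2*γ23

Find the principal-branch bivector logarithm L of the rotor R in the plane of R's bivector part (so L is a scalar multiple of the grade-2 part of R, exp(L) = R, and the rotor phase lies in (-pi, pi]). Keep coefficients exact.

The scalar part of R is 1/2, which fixes the principal-branch rotor phase; the unit plane is then the bivector part divided by the sine of that phase, and L is that plane scaled by the phase.
Concretely: cos(phase) = 1/2 gives phase = ±pi/3, and since phase/sin(phase) is even the sign is immaterial: L = (phase/sin(phase)) * <R>_2 = (2*sqrt(3)*pi/9) * <R>_2.
Answer: -pi/3*γ23


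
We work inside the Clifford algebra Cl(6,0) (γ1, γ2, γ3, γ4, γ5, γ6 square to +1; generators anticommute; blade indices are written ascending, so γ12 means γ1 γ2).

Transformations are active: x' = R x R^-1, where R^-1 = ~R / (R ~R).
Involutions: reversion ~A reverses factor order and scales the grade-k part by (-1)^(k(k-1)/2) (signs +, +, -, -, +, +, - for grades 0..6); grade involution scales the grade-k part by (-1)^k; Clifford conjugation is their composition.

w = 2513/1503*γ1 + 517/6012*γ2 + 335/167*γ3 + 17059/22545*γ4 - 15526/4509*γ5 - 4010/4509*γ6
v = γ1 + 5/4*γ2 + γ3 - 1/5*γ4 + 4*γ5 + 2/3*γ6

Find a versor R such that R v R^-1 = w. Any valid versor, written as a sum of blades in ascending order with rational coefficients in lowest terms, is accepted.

Equal squares first: v^2 = w^2 = 72169/3600. Then v + w = 4016/1503*γ1 + 2008/1503*γ2 + 502/167*γ3 + 2510/4509*γ4 + 2510/4509*γ5 - 1004/4509*γ6 is a versor taking v to w, provided it is invertible.
Answer: 4016/1503*γ1 + 2008/1503*γ2 + 502/167*γ3 + 2510/4509*γ4 + 2510/4509*γ5 - 1004/4509*γ6


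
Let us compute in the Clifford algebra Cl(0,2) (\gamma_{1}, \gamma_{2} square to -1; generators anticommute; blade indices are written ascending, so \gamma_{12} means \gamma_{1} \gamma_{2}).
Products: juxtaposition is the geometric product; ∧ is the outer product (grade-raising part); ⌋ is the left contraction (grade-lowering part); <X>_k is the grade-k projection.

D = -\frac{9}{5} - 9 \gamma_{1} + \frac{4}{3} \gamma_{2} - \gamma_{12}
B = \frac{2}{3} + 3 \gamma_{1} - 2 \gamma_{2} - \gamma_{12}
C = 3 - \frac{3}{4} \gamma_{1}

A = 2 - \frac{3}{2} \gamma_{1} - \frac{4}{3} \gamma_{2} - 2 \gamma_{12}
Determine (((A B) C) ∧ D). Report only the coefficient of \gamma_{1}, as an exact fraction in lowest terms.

step 1: \frac{7}{6} + \frac{7}{3} \gamma_{1} - \frac{223}{18} \gamma_{2} + \frac{11}{3} \gamma_{12}
step 2: \frac{21}{4} + \frac{49}{8} \gamma_{1} - \frac{479}{12} \gamma_{2} + \frac{41}{24} \gamma_{12}
step 3: -\frac{189}{20} - \frac{2331}{40} \gamma_{1} + \frac{1577}{20} \gamma_{2} - \frac{43129}{120} \gamma_{12}
Answer: -\frac{2331}{40}


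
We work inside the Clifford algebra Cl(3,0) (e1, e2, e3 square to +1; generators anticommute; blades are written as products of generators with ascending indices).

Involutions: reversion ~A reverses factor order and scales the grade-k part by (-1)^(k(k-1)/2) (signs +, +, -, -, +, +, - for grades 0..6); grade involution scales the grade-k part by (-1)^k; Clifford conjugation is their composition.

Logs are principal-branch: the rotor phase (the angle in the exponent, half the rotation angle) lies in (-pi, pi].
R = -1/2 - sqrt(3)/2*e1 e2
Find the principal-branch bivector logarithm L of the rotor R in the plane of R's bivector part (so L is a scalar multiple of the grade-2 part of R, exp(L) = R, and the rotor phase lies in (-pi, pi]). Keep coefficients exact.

The scalar part of R is -1/2, which pins the rotor phase on the principal branch; dividing the bivector part by the sine of that phase recovers the unit plane, and L is the phase times that plane.
Concretely: cos(phase) = -1/2 gives phase = ±2*pi/3, and since phase/sin(phase) is even the sign is immaterial: L = (phase/sin(phase)) * <R>_2 = (4*sqrt(3)*pi/9) * <R>_2.
Answer: -2*pi/3*e1 e2


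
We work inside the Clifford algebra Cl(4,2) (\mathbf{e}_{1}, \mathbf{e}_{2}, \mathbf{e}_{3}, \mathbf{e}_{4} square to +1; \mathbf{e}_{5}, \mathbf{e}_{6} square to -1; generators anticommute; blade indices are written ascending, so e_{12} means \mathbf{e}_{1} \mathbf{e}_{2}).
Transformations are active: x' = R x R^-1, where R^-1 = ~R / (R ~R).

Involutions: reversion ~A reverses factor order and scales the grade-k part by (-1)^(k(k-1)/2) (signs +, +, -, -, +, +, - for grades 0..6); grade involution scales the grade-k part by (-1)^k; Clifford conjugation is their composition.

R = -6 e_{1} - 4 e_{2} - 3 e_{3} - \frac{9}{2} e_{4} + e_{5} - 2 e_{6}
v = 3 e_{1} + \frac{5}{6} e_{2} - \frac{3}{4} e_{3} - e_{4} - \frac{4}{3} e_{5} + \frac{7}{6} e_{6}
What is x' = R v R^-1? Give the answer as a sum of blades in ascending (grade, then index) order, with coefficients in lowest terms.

~R = -6 e_{1} - 4 e_{2} - 3 e_{3} - \frac{9}{2} e_{4} + e_{5} - 2 e_{6}, and R ~R = \frac{305}{4}, so R^-1 = ~R / (\frac{305}{4}).
R v = -\frac{131}{12} + 7 e_{12} + \frac{27}{2} e_{13} + \frac{39}{2} e_{14} + 5 e_{15} - e_{16} + \frac{11}{2} e_{23} + \frac{31}{4} e_{24} + \frac{9}{2} e_{25} - 3 e_{26} - \frac{3}{8} e_{34} + \frac{19}{4} e_{35} - 5 e_{36} + 7 e_{45} - \frac{29}{4} e_{46} - \frac{3}{2} e_{56}
Answer: -\frac{391}{305} e_{1} + \frac{571}{1830} e_{2} + \frac{1963}{1220} e_{3} + \frac{698}{305} e_{4} + \frac{958}{915} e_{5} - \frac{1087}{1830} e_{6}


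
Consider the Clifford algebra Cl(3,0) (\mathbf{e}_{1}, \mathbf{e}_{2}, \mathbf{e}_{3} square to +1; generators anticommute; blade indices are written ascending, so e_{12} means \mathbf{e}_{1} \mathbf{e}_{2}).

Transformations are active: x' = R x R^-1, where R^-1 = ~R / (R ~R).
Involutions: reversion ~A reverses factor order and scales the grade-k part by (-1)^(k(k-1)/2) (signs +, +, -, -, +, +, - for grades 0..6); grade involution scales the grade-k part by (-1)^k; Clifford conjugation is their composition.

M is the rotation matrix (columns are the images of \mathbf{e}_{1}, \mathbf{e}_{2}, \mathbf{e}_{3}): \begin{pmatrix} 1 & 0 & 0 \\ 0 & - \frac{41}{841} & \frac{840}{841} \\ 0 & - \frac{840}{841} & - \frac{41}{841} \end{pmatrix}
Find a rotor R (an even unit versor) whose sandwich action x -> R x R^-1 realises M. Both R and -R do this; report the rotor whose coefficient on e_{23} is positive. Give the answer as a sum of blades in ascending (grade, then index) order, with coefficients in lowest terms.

Method: write R = a + b12*e_{12} + b13*e_{13} + b23*e_{23} with a^2 + b12^2 + b13^2 + b23^2 = 1 (so R^-1 = ~R). Expanding the columns R e_j ~R gives tr M = 4a^2 - 1 and, from the antisymmetric part, M21 - M12 = -4a*b12, M13 - M31 = 4a*b13, M32 - M23 = -4a*b23.
Here tr M = \frac{759}{841}, so a^2 = (1 + tr M)/4 = \frac{400}{841} and a = ±\frac{20}{29}. Taking a = \frac{20}{29}: M21 - M12 = 0, M13 - M31 = 0, M32 - M23 = -\frac{1680}{841}, giving b12 = 0, b13 = 0, b23 = \frac{21}{29}, i.e. R = \frac{20}{29} + \frac{21}{29} e_{23}.
Its e_{23} coefficient is already positive.
Answer: \frac{20}{29} + \frac{21}{29} e_{23}. Uniqueness: Spin(3) -> SO(3) maps R and -R to the same rotation of trace \frac{759}{841}; fixing the sign of the e_{23} coefficient removes the ambiguity.


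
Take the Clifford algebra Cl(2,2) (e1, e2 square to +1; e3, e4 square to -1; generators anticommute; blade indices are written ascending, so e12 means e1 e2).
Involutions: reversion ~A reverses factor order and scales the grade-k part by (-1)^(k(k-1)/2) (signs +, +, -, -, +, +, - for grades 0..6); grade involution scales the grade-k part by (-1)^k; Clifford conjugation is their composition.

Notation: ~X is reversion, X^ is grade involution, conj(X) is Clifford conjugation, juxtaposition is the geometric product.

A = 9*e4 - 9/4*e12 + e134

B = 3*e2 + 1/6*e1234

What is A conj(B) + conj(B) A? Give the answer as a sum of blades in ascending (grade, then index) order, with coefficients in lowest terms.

first term: 27/4*e1 - 1/6*e2 + 27*e24 + 3/8*e34 + 3/2*e123 - 3*e1234
second term: -27/4*e1 + 1/6*e2 - 27*e24 + 3/8*e34 - 3/2*e123 + 3*e1234
Answer: 3/4*e34


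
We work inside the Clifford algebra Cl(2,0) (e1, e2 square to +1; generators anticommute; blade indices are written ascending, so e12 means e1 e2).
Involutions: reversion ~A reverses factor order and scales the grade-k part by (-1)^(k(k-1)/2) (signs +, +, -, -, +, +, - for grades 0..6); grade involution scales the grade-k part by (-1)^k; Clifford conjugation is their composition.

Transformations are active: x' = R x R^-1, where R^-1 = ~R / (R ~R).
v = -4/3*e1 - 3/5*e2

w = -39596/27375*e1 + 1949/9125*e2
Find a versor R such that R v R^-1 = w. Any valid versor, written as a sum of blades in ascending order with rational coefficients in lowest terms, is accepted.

Why this works: both vectors square to 481/225, so q(v) = q(w) and R = v + w = -76096/27375*e1 - 3526/9125*e2 carries v to w — its own direction survives, the complement (v - w)/2 flips.
Answer: -76096/27375*e1 - 3526/9125*e2


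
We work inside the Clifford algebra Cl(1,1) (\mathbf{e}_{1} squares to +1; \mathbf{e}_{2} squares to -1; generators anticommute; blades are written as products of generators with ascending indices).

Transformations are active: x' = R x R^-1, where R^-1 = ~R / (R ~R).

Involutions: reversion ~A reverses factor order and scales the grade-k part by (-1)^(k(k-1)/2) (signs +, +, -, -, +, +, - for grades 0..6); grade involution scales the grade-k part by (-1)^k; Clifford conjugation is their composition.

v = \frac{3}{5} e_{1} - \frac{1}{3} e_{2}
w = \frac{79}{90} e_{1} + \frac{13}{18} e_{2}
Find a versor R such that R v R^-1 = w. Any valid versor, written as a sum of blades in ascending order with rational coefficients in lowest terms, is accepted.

Equal squares first: v^2 = w^2 = \frac{56}{225}. Then v + w = \frac{133}{90} e_{1} + \frac{7}{18} e_{2} is a versor taking v to w, provided it is invertible.
Answer: \frac{133}{90} e_{1} + \frac{7}{18} e_{2}


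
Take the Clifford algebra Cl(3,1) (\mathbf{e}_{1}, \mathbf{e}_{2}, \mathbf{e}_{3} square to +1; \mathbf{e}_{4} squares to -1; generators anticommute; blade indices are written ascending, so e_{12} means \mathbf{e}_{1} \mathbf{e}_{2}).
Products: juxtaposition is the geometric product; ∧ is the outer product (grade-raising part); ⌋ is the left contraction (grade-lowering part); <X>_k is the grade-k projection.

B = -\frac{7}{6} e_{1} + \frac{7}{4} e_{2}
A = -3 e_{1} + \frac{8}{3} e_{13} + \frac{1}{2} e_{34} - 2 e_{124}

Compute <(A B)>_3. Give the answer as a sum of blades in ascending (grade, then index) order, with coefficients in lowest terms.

step 1: \frac{7}{2} + \frac{28}{9} e_{3} - \frac{21}{4} e_{12} + \frac{7}{2} e_{14} + \frac{7}{3} e_{24} - \frac{14}{3} e_{123} - \frac{7}{12} e_{134} + \frac{7}{8} e_{234}
step 2: -\frac{14}{3} e_{123} - \frac{7}{12} e_{134} + \frac{7}{8} e_{234}
Answer: -\frac{14}{3} e_{123} - \frac{7}{12} e_{134} + \frac{7}{8} e_{234}


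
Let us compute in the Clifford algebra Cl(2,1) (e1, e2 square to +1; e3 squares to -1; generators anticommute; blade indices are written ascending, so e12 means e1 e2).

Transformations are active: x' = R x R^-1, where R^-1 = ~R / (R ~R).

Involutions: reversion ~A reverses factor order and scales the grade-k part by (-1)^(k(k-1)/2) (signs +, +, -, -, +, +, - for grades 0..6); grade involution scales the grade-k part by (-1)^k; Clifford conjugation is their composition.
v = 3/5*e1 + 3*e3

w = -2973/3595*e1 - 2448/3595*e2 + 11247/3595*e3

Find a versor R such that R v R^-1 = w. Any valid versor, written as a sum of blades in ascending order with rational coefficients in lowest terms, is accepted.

R = v + w = -816/3595*e1 - 2448/3595*e2 + 22032/3595*e3 works: the equal norms (-216/25) guarantee its sandwich swaps v into w.
Answer: -816/3595*e1 - 2448/3595*e2 + 22032/3595*e3


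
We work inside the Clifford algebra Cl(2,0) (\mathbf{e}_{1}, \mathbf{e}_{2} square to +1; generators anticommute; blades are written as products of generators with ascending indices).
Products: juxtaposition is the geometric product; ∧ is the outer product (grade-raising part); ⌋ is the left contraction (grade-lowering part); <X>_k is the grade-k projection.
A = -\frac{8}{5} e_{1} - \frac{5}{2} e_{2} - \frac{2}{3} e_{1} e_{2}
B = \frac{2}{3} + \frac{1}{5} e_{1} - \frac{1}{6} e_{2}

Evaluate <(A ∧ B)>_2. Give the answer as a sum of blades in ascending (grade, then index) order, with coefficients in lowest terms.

step 1: -\frac{16}{15} e_{1} - \frac{5}{3} e_{2} + \frac{29}{90} e_{1} e_{2}
step 2: \frac{29}{90} e_{1} e_{2}
Answer: \frac{29}{90} e_{1} e_{2}


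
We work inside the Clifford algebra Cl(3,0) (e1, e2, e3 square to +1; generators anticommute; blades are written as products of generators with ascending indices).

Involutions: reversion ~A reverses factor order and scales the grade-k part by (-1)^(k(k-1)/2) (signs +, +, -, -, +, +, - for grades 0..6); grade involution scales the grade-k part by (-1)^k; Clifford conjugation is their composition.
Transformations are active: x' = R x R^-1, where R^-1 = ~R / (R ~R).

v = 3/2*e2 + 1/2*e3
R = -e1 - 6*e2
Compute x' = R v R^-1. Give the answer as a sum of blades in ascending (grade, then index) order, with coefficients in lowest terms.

~R = -e1 - 6*e2, and R ~R = 37, so R^-1 = ~R / (37).
R v = -9 - 3/2*e1 e2 - 1/2*e1 e3 - 3*e2 e3
Answer: 18/37*e1 + 105/74*e2 - 1/2*e3


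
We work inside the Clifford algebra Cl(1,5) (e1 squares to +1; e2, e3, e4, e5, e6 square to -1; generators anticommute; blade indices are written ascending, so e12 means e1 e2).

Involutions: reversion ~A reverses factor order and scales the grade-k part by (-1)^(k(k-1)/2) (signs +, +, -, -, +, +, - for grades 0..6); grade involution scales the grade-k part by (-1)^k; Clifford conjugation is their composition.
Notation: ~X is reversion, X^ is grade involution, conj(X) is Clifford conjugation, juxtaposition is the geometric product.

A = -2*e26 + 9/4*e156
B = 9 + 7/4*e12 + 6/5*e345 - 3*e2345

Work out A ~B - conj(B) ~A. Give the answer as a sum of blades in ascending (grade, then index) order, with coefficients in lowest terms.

first term: 7/2*e16 - 18*e26 + 81/4*e156 - 63/16*e256 - 27/10*e1346 - 6*e3456 - 27/4*e12346 - 12/5*e23456
second term: 7/2*e16 + 18*e26 - 81/4*e156 - 63/16*e256 - 27/10*e1346 - 6*e3456 - 27/4*e12346 - 12/5*e23456
Answer: -36*e26 + 81/2*e156


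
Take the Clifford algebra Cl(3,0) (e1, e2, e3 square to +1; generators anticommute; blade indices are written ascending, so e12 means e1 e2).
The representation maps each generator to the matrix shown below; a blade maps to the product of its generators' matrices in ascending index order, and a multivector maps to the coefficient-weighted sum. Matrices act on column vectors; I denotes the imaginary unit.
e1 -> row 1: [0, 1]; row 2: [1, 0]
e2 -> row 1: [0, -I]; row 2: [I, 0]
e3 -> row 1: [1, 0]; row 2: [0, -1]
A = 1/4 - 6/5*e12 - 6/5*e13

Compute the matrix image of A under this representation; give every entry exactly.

Bivector images (products of the table entries): rho(e12) = rho(e1)rho(e2) = row 1: [I, 0]; row 2: [0, -I]; rho(e13) = rho(e1)rho(e3) = row 1: [0, -1]; row 2: [1, 0].
M = (1/4)*1 + (-6/5)*rho(e12) + (-6/5)*rho(e13), summed entrywise (1 is the identity matrix):
Answer: row 1: [1/4 - 6*I/5, 6/5]; row 2: [-6/5, 1/4 + 6*I/5]


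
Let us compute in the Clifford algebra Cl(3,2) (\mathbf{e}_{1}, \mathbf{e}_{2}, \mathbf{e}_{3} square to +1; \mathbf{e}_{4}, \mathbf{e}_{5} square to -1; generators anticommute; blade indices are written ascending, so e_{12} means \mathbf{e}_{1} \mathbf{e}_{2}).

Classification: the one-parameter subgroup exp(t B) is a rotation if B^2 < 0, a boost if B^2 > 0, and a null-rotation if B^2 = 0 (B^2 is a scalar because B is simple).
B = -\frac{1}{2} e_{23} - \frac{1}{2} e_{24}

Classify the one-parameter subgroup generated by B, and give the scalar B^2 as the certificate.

B^2 term by term: the squares give (-\frac{1}{2})^2*(e_{23})^2 + (-\frac{1}{2})^2*(e_{24})^2 = \frac{1}{4}*(-1) + \frac{1}{4}*(+1) = 0 (each basis 2-blade squares to minus the product of its generators' squares); cross terms between blades sharing an index anticommute and cancel. So B^2 = 0.
Answer: null-rotation, certificate B^2 = 0. B^2 = 0 is basis-independent, so its sign is the whole story.


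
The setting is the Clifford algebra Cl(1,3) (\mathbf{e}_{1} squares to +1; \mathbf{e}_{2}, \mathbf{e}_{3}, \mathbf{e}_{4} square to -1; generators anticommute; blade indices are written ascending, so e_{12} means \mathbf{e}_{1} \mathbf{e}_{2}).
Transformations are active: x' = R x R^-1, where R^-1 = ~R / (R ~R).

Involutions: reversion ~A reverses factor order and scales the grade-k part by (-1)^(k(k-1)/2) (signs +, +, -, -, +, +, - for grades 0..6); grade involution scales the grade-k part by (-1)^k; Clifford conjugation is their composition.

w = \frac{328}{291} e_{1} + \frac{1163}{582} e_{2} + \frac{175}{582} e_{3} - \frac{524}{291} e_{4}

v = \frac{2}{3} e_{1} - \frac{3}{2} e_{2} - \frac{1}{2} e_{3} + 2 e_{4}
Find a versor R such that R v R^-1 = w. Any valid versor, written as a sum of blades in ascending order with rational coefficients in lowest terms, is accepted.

The midline construction: v and w both square to -\frac{109}{18}, so reflecting in their sum \frac{174}{97} e_{1} + \frac{145}{291} e_{2} - \frac{58}{291} e_{3} + \frac{58}{291} e_{4} exchanges them.
Answer: \frac{174}{97} e_{1} + \frac{145}{291} e_{2} - \frac{58}{291} e_{3} + \frac{58}{291} e_{4}


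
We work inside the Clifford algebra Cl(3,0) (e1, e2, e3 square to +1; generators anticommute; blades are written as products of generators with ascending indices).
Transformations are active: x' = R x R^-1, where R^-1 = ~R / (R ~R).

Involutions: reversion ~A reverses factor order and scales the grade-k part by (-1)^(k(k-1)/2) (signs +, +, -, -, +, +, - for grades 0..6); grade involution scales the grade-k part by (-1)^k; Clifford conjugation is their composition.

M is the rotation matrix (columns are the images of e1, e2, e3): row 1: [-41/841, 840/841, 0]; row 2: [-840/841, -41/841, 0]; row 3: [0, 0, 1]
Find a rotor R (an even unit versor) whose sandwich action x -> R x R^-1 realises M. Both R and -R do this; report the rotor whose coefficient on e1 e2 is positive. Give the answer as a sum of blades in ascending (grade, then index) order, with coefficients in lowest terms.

Method: write R = a + b12*e1 e2 + b13*e1 e3 + b23*e2 e3 with a^2 + b12^2 + b13^2 + b23^2 = 1 (so R^-1 = ~R). Expanding the columns R e_j ~R gives tr M = 4a^2 - 1 and, from the antisymmetric part, M21 - M12 = -4a*b12, M13 - M31 = 4a*b13, M32 - M23 = -4a*b23.
Here tr M = 759/841, so a^2 = (1 + tr M)/4 = 400/841 and a = ±20/29. Taking a = 20/29: M21 - M12 = -1680/841, M13 - M31 = 0, M32 - M23 = 0, giving b12 = 21/29, b13 = 0, b23 = 0, i.e. R = 20/29 + 21/29*e1 e2.
Its e1 e2 coefficient is already positive.
Answer: 20/29 + 21/29*e1 e2. Uniqueness: Spin(3) -> SO(3) maps R and -R to the same rotation of trace 759/841; fixing the sign of the e1 e2 coefficient removes the ambiguity.
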